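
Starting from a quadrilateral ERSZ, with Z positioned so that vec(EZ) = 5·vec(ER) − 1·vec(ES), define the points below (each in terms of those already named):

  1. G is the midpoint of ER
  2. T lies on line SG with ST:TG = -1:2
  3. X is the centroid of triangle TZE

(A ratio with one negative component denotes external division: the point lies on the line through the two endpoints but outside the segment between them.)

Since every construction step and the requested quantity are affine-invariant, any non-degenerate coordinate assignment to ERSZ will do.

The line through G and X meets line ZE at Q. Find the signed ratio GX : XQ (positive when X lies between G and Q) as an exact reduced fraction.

GX:XQ = -16/19

Choose coordinates E = (0, 0), R = (1, 0), S = (0, 1), Z = (5, -1).
1. G is the midpoint of ER ⇒ G = (1/2, 0)
2. T lies on line SG with ST:TG = -1:2 ⇒ T = (-1/2, 2)
3. X is the centroid of triangle TZE ⇒ X = (3/2, 1/3)
line GX meets ZE at Q = (5/16, -1/16)
X = G + t·(Q−G) with t = -16/3, so GX:XQ = -16/3:19/3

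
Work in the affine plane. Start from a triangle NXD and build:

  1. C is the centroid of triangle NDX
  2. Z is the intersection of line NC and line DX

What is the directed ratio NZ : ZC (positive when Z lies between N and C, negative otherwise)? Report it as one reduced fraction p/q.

Choose coordinates N = (0, 0), X = (1, 0), D = (0, 1).
1. C is the centroid of triangle NDX ⇒ C = (1/3, 1/3)
2. Z is the intersection of line NC and line DX ⇒ Z = (1/2, 1/2)
Z = N + t·(C−N) with t = 3/2, so NZ:ZC = t:(1−t) = 3/2:-1/2

NZ:ZC = -3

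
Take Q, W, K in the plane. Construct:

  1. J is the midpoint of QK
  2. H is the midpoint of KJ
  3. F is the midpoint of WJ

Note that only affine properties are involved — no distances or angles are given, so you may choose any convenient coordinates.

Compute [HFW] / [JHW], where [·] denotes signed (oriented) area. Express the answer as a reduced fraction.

Set Q = (0, 0), W = (1, 0), K = (0, 1); any affine frame gives the same invariant.
1. J is the midpoint of QK ⇒ J = (0, 1/2)
2. H is the midpoint of KJ ⇒ H = (0, 3/4)
3. F is the midpoint of WJ ⇒ F = (1/2, 1/4)
2·[HFW] = 1/8, 2·[JHW] = -1/4
[HFW]:[JHW] = 1/8:-1/4 = -1/2

[HFW]:[JHW] = -1/2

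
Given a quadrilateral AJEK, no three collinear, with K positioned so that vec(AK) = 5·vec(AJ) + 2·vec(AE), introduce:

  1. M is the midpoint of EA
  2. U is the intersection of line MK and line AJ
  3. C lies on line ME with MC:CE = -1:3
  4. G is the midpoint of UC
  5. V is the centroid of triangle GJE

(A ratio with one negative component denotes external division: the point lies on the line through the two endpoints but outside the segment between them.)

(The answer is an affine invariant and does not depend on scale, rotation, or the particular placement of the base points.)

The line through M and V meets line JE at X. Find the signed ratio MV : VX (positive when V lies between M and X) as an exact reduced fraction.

Assign A = (0, 0), J = (1, 0), E = (0, 1), K = (5, 2) — the answer is frame-independent, so this choice is without loss of generality.
1. M is the midpoint of EA ⇒ M = (0, 1/2)
2. U is the intersection of line MK and line AJ ⇒ U = (-5/3, 0)
3. C lies on line ME with MC:CE = -1:3 ⇒ C = (0, 1/4)
4. G is the midpoint of UC ⇒ G = (-5/6, 1/8)
5. V is the centroid of triangle GJE ⇒ V = (1/18, 3/8)
line MV meets JE at X = (-2/5, 7/5)
V = M + t·(X−M) with t = -5/36, so MV:VX = -5/36:41/36

MV:VX = -5/41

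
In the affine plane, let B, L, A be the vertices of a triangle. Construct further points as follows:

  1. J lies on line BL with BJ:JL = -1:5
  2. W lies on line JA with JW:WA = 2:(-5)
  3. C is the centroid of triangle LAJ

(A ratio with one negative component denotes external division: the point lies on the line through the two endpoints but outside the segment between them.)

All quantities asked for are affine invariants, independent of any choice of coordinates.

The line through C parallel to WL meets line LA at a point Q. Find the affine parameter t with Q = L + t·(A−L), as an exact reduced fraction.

t = 7/15

Work in coordinates with B = (0, 0), L = (1, 0), A = (0, 1).
1. J lies on line BL with BJ:JL = -1:5 ⇒ J = (-1/4, 0)
2. W lies on line JA with JW:WA = 2:(-5) ⇒ W = (-5/12, -2/3)
3. C is the centroid of triangle LAJ ⇒ C = (1/4, 1/3)
through C parallel to WL: direction (17/12, 2/3); meets LA at Q = (8/15, 7/15)
Q = L + t·(A−L) with t = 7/15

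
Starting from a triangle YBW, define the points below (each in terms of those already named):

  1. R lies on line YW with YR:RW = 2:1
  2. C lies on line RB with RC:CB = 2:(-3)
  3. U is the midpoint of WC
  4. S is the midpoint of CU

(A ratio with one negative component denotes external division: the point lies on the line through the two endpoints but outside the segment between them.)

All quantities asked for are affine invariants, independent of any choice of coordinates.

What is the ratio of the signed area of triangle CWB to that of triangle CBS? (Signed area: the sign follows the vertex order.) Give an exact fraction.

[CWB]:[CBS] = -4

Assign Y = (0, 0), B = (1, 0), W = (0, 1) — the answer is frame-independent, so this choice is without loss of generality.
1. R lies on line YW with YR:RW = 2:1 ⇒ R = (0, 2/3)
2. C lies on line RB with RC:CB = 2:(-3) ⇒ C = (-2, 2)
3. U is the midpoint of WC ⇒ U = (-1, 3/2)
4. S is the midpoint of CU ⇒ S = (-3/2, 7/4)
2·[CWB] = -1, 2·[CBS] = 1/4
[CWB]:[CBS] = -1:1/4 = -4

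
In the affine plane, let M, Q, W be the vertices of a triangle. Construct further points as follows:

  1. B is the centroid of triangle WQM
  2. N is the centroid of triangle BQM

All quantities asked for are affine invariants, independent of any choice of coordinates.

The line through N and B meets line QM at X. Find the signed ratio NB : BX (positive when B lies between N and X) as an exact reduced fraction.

Assign M = (0, 0), Q = (1, 0), W = (0, 1) — the answer is frame-independent, so this choice is without loss of generality.
1. B is the centroid of triangle WQM ⇒ B = (1/3, 1/3)
2. N is the centroid of triangle BQM ⇒ N = (4/9, 1/9)
line NB meets QM at X = (1/2, 0)
B = N + t·(X−N) with t = -2, so NB:BX = -2:3

NB:BX = -2/3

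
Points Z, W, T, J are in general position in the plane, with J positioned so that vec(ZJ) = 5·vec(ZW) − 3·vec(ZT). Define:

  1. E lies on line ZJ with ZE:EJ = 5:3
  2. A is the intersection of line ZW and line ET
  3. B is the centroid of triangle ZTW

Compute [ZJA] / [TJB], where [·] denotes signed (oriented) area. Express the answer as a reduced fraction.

[ZJA]:[TJB] = -75/46

Choose coordinates Z = (0, 0), W = (1, 0), T = (0, 1), J = (5, -3).
1. E lies on line ZJ with ZE:EJ = 5:3 ⇒ E = (25/8, -15/8)
2. A is the intersection of line ZW and line ET ⇒ A = (25/23, 0)
3. B is the centroid of triangle ZTW ⇒ B = (1/3, 1/3)
2·[ZJA] = 75/23, 2·[TJB] = -2
[ZJA]:[TJB] = 75/23:-2 = -75/46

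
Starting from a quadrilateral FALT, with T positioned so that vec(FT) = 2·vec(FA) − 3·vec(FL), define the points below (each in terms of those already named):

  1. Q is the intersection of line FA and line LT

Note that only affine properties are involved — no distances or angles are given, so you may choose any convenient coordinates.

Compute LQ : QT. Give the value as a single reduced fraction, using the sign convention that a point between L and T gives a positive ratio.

Work in coordinates with F = (0, 0), A = (1, 0), L = (0, 1), T = (2, -3).
1. Q is the intersection of line FA and line LT ⇒ Q = (1/2, 0)
Q = L + t·(T−L) with t = 1/4, so LQ:QT = t:(1−t) = 1/4:3/4

LQ:QT = 1/3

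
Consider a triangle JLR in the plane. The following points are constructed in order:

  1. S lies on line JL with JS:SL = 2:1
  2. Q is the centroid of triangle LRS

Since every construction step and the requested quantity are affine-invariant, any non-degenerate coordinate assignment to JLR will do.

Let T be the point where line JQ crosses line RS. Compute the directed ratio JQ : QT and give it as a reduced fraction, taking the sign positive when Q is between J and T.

JQ:QT = -7

Assign J = (0, 0), L = (1, 0), R = (0, 1) — the answer is frame-independent, so this choice is without loss of generality.
1. S lies on line JL with JS:SL = 2:1 ⇒ S = (2/3, 0)
2. Q is the centroid of triangle LRS ⇒ Q = (5/9, 1/3)
line JQ meets RS at T = (10/21, 2/7)
Q = J + t·(T−J) with t = 7/6, so JQ:QT = 7/6:-1/6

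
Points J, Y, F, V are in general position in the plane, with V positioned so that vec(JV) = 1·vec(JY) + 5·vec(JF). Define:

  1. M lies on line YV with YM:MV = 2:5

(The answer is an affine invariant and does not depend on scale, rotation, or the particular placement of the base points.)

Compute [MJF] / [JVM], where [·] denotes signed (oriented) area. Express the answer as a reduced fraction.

[MJF]:[JVM] = 7/25

Work in coordinates with J = (0, 0), Y = (1, 0), F = (0, 1), V = (1, 5).
1. M lies on line YV with YM:MV = 2:5 ⇒ M = (1, 10/7)
2·[MJF] = -1, 2·[JVM] = -25/7
[MJF]:[JVM] = -1:-25/7 = 7/25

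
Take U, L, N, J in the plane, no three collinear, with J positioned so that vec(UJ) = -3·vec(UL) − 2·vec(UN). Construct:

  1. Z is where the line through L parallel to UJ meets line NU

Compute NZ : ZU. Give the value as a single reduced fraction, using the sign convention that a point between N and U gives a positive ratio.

NZ:ZU = -5/2

Work in coordinates with U = (0, 0), L = (1, 0), N = (0, 1), J = (-3, -2).
1. Z is where the line through L parallel to UJ meets line NU ⇒ Z = (0, -2/3)
Z = N + t·(U−N) with t = 5/3, so NZ:ZU = t:(1−t) = 5/3:-2/3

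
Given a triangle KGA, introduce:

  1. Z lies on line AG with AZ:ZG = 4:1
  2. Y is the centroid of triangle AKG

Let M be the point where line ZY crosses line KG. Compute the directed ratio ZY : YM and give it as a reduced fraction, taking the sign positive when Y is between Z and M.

ZY:YM = -2/5

Assign K = (0, 0), G = (1, 0), A = (0, 1) — the answer is frame-independent, so this choice is without loss of generality.
1. Z lies on line AG with AZ:ZG = 4:1 ⇒ Z = (4/5, 1/5)
2. Y is the centroid of triangle AKG ⇒ Y = (1/3, 1/3)
line ZY meets KG at M = (3/2, 0)
Y = Z + t·(M−Z) with t = -2/3, so ZY:YM = -2/3:5/3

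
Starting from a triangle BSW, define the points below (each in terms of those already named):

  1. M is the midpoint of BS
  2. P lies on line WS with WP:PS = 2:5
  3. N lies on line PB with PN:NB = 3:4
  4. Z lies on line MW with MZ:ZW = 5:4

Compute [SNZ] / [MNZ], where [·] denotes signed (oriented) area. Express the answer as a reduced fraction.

Assign B = (0, 0), S = (1, 0), W = (0, 1) — the answer is frame-independent, so this choice is without loss of generality.
1. M is the midpoint of BS ⇒ M = (1/2, 0)
2. P lies on line WS with WP:PS = 2:5 ⇒ P = (2/7, 5/7)
3. N lies on line PB with PN:NB = 3:4 ⇒ N = (8/49, 20/49)
4. Z lies on line MW with MZ:ZW = 5:4 ⇒ Z = (2/9, 5/9)
2·[SNZ] = -65/441, 2·[MNZ] = -65/882
[SNZ]:[MNZ] = -65/441:-65/882 = 2

[SNZ]:[MNZ] = 2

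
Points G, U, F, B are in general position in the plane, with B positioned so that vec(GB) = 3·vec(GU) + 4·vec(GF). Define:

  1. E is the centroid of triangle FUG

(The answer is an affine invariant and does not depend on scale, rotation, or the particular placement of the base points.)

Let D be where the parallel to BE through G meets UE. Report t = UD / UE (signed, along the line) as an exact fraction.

Work in coordinates with G = (0, 0), U = (1, 0), F = (0, 1), B = (3, 4).
1. E is the centroid of triangle FUG ⇒ E = (1/3, 1/3)
through G parallel to BE: direction (-8/3, -11/3); meets UE at D = (4/15, 11/30)
D = U + t·(E−U) with t = 11/10

t = 11/10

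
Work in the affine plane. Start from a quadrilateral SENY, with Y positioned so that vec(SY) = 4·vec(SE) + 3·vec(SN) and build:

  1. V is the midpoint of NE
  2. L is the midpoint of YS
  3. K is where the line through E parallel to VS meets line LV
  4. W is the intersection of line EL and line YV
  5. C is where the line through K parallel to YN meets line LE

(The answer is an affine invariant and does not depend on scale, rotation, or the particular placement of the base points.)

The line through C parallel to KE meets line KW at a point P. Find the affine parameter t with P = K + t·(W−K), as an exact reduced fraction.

t = 55/48

Assign S = (0, 0), E = (1, 0), N = (0, 1), Y = (4, 3) — the answer is frame-independent, so this choice is without loss of generality.
1. V is the midpoint of NE ⇒ V = (1/2, 1/2)
2. L is the midpoint of YS ⇒ L = (2, 3/2)
3. K is where the line through E parallel to VS meets line LV ⇒ K = (7/2, 5/2)
4. W is the intersection of line EL and line YV ⇒ W = (23/11, 18/11)
5. C is where the line through K parallel to YN meets line LE ⇒ C = (9/4, 15/8)
through C parallel to KE: direction (-5/2, -5/2); meets KW at P = (181/96, 145/96)
P = K + t·(W−K) with t = 55/48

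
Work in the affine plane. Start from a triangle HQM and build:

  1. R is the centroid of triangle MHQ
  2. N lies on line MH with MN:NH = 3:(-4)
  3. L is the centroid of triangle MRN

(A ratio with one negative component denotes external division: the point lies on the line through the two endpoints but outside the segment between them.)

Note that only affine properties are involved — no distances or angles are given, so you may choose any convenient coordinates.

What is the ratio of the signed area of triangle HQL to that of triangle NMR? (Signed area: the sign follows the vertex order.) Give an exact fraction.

Set H = (0, 0), Q = (1, 0), M = (0, 1); any affine frame gives the same invariant.
1. R is the centroid of triangle MHQ ⇒ R = (1/3, 1/3)
2. N lies on line MH with MN:NH = 3:(-4) ⇒ N = (0, 4)
3. L is the centroid of triangle MRN ⇒ L = (1/9, 16/9)
2·[HQL] = 16/9, 2·[NMR] = 1
[HQL]:[NMR] = 16/9:1 = 16/9

[HQL]:[NMR] = 16/9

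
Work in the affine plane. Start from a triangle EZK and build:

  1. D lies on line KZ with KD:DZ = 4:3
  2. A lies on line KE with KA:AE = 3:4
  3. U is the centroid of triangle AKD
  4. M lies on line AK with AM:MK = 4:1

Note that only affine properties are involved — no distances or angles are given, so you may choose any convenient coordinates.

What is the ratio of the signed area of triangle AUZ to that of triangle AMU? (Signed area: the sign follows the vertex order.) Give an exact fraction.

Choose coordinates E = (0, 0), Z = (1, 0), K = (0, 1).
1. D lies on line KZ with KD:DZ = 4:3 ⇒ D = (4/7, 3/7)
2. A lies on line KE with KA:AE = 3:4 ⇒ A = (0, 4/7)
3. U is the centroid of triangle AKD ⇒ U = (4/21, 2/3)
4. M lies on line AK with AM:MK = 4:1 ⇒ M = (0, 32/35)
2·[AUZ] = -10/49, 2·[AMU] = -16/245
[AUZ]:[AMU] = -10/49:-16/245 = 25/8

[AUZ]:[AMU] = 25/8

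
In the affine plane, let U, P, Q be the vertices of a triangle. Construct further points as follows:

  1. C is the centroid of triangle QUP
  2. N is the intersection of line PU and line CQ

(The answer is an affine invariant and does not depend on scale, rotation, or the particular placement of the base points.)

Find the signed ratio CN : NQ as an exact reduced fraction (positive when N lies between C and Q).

CN:NQ = -1/3

Choose coordinates U = (0, 0), P = (1, 0), Q = (0, 1).
1. C is the centroid of triangle QUP ⇒ C = (1/3, 1/3)
2. N is the intersection of line PU and line CQ ⇒ N = (1/2, 0)
N = C + t·(Q−C) with t = -1/2, so CN:NQ = t:(1−t) = -1/2:3/2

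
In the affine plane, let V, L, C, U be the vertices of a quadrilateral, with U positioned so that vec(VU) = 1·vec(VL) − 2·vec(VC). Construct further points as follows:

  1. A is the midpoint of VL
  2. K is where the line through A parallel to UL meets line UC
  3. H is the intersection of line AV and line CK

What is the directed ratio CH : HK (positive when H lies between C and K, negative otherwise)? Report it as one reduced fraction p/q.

CH:HK = 2

Choose coordinates V = (0, 0), L = (1, 0), C = (0, 1), U = (1, -2).
1. A is the midpoint of VL ⇒ A = (1/2, 0)
2. K is where the line through A parallel to UL meets line UC ⇒ K = (1/2, -1/2)
3. H is the intersection of line AV and line CK ⇒ H = (1/3, 0)
H = C + t·(K−C) with t = 2/3, so CH:HK = t:(1−t) = 2/3:1/3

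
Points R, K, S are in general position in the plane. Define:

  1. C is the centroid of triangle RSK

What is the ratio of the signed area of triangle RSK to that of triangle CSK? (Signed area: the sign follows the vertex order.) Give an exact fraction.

[RSK]:[CSK] = 3

Choose coordinates R = (0, 0), K = (1, 0), S = (0, 1).
1. C is the centroid of triangle RSK ⇒ C = (1/3, 1/3)
2·[RSK] = -1, 2·[CSK] = -1/3
[RSK]:[CSK] = -1:-1/3 = 3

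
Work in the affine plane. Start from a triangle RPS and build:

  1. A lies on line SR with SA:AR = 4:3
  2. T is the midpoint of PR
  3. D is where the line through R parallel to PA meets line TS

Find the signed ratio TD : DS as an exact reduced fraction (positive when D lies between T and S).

TD:DS = -3/14

Set R = (0, 0), P = (1, 0), S = (0, 1); any affine frame gives the same invariant.
1. A lies on line SR with SA:AR = 4:3 ⇒ A = (0, 3/7)
2. T is the midpoint of PR ⇒ T = (1/2, 0)
3. D is where the line through R parallel to PA meets line TS ⇒ D = (7/11, -3/11)
D = T + t·(S−T) with t = -3/11, so TD:DS = t:(1−t) = -3/11:14/11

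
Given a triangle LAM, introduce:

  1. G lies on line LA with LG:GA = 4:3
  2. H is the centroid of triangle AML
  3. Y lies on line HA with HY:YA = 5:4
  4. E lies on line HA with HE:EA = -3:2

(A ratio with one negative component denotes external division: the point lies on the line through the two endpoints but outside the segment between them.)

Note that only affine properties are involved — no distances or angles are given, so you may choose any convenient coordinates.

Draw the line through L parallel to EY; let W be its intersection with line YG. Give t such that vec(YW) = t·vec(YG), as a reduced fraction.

Choose coordinates L = (0, 0), A = (1, 0), M = (0, 1).
1. G lies on line LA with LG:GA = 4:3 ⇒ G = (4/7, 0)
2. H is the centroid of triangle AML ⇒ H = (1/3, 1/3)
3. Y lies on line HA with HY:YA = 5:4 ⇒ Y = (19/27, 4/27)
4. E lies on line HA with HE:EA = -3:2 ⇒ E = (7/3, -2/3)
through L parallel to EY: direction (-44/27, 22/27); meets YG at W = (32/81, -16/81)
W = Y + t·(G−Y) with t = 7/3

t = 7/3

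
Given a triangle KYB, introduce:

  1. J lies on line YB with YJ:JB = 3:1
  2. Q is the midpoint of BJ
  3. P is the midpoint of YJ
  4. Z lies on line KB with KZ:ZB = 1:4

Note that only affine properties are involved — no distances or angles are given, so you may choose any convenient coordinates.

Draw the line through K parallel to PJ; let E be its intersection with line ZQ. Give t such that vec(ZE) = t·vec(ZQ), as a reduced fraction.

Choose coordinates K = (0, 0), Y = (1, 0), B = (0, 1).
1. J lies on line YB with YJ:JB = 3:1 ⇒ J = (1/4, 3/4)
2. Q is the midpoint of BJ ⇒ Q = (1/8, 7/8)
3. P is the midpoint of YJ ⇒ P = (5/8, 3/8)
4. Z lies on line KB with KZ:ZB = 1:4 ⇒ Z = (0, 1/5)
through K parallel to PJ: direction (-3/8, 3/8); meets ZQ at E = (-1/32, 1/32)
E = Z + t·(Q−Z) with t = -1/4

t = -1/4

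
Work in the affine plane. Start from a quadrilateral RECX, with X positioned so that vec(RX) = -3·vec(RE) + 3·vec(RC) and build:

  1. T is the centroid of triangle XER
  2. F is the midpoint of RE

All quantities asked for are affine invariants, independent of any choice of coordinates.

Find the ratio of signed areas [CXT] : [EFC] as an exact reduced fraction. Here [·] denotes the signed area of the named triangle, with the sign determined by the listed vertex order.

Choose coordinates R = (0, 0), E = (1, 0), C = (0, 1), X = (-3, 3).
1. T is the centroid of triangle XER ⇒ T = (-2/3, 1)
2. F is the midpoint of RE ⇒ F = (1/2, 0)
2·[CXT] = 4/3, 2·[EFC] = -1/2
[CXT]:[EFC] = 4/3:-1/2 = -8/3

[CXT]:[EFC] = -8/3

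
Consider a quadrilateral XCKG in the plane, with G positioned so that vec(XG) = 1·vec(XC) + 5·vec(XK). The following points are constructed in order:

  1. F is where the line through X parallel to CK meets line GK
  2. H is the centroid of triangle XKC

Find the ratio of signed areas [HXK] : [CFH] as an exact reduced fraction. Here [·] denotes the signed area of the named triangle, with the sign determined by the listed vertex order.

[HXK]:[CFH] = 5/4

Set X = (0, 0), C = (1, 0), K = (0, 1), G = (1, 5); any affine frame gives the same invariant.
1. F is where the line through X parallel to CK meets line GK ⇒ F = (-1/5, 1/5)
2. H is the centroid of triangle XKC ⇒ H = (1/3, 1/3)
2·[HXK] = -1/3, 2·[CFH] = -4/15
[HXK]:[CFH] = -1/3:-4/15 = 5/4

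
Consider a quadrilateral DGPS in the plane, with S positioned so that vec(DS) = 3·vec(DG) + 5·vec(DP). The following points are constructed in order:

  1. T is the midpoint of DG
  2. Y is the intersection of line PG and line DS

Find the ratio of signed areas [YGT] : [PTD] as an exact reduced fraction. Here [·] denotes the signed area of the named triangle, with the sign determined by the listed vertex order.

Assign D = (0, 0), G = (1, 0), P = (0, 1), S = (3, 5) — the answer is frame-independent, so this choice is without loss of generality.
1. T is the midpoint of DG ⇒ T = (1/2, 0)
2. Y is the intersection of line PG and line DS ⇒ Y = (3/8, 5/8)
2·[YGT] = -5/16, 2·[PTD] = -1/2
[YGT]:[PTD] = -5/16:-1/2 = 5/8

[YGT]:[PTD] = 5/8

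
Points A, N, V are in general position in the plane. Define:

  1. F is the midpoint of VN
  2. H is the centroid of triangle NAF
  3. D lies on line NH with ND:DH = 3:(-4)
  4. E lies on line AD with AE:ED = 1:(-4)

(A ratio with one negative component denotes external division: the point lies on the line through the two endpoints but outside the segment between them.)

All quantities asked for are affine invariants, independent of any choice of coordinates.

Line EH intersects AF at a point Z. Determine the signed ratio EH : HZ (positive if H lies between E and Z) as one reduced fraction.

Choose coordinates A = (0, 0), N = (1, 0), V = (0, 1).
1. F is the midpoint of VN ⇒ F = (1/2, 1/2)
2. H is the centroid of triangle NAF ⇒ H = (1/2, 1/6)
3. D lies on line NH with ND:DH = 3:(-4) ⇒ D = (5/2, -1/2)
4. E lies on line AD with AE:ED = 1:(-4) ⇒ E = (-5/6, 1/6)
line EH meets AF at Z = (1/6, 1/6)
H = E + t·(Z−E) with t = 4/3, so EH:HZ = 4/3:-1/3

EH:HZ = -4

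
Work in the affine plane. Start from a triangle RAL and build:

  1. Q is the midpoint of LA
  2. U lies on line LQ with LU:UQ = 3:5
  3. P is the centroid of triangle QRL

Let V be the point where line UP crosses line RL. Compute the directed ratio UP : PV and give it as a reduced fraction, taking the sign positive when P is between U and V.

UP:PV = 1/8

Assign R = (0, 0), A = (1, 0), L = (0, 1) — the answer is frame-independent, so this choice is without loss of generality.
1. Q is the midpoint of LA ⇒ Q = (1/2, 1/2)
2. U lies on line LQ with LU:UQ = 3:5 ⇒ U = (3/16, 13/16)
3. P is the centroid of triangle QRL ⇒ P = (1/6, 1/2)
line UP meets RL at V = (0, -2)
P = U + t·(V−U) with t = 1/9, so UP:PV = 1/9:8/9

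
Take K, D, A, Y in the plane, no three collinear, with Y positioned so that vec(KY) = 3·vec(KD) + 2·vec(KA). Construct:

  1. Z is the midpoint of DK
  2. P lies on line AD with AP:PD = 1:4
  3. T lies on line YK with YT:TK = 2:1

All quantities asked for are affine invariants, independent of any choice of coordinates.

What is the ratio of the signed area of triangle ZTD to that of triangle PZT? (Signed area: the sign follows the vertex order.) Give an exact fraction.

[ZTD]:[PZT] = -5/9

Set K = (0, 0), D = (1, 0), A = (0, 1), Y = (3, 2); any affine frame gives the same invariant.
1. Z is the midpoint of DK ⇒ Z = (1/2, 0)
2. P lies on line AD with AP:PD = 1:4 ⇒ P = (1/5, 4/5)
3. T lies on line YK with YT:TK = 2:1 ⇒ T = (1, 2/3)
2·[ZTD] = -1/3, 2·[PZT] = 3/5
[ZTD]:[PZT] = -1/3:3/5 = -5/9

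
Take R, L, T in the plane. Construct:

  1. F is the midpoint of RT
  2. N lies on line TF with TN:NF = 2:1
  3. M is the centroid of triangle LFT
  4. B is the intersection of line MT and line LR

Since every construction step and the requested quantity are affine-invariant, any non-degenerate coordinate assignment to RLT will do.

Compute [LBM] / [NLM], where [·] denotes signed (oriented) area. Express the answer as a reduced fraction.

Work in coordinates with R = (0, 0), L = (1, 0), T = (0, 1).
1. F is the midpoint of RT ⇒ F = (0, 1/2)
2. N lies on line TF with TN:NF = 2:1 ⇒ N = (0, 2/3)
3. M is the centroid of triangle LFT ⇒ M = (1/3, 1/2)
4. B is the intersection of line MT and line LR ⇒ B = (2/3, 0)
2·[LBM] = -1/6, 2·[NLM] = 1/18
[LBM]:[NLM] = -1/6:1/18 = -3

[LBM]:[NLM] = -3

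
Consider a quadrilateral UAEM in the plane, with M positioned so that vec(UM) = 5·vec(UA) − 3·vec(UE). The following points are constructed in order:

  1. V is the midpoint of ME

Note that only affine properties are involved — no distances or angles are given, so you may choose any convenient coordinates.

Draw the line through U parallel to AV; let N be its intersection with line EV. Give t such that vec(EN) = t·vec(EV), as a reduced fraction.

t = 3

Set U = (0, 0), A = (1, 0), E = (0, 1), M = (5, -3); any affine frame gives the same invariant.
1. V is the midpoint of ME ⇒ V = (5/2, -1)
through U parallel to AV: direction (3/2, -1); meets EV at N = (15/2, -5)
N = E + t·(V−E) with t = 3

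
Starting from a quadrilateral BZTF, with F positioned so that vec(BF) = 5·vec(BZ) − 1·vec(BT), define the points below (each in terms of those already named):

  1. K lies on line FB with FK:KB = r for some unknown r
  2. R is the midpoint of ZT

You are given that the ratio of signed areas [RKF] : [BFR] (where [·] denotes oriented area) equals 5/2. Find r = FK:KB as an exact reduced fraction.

r = -5/3

Assign B = (0, 0), Z = (1, 0), T = (0, 1), F = (5, -1) — the answer is frame-independent, so this choice is without loss of generality.
1. With FK:KB = r, write λ = r/(r+1) so K = F + λ·(B−F); K is affine-linear in λ
2. R is the midpoint of ZT ⇒ R = (1/2, 1/2)
Every point depending on K is an affine combination of K and λ-independent points, so each such coordinate is linear in λ; the λ² term in each signed area is a multiple of (B−F)×(B−F) = 0, so 2·[RKF] and 2·[BFR] are each linear in λ. Evaluating at λ=0 and λ=1:
  2·[RKF] = 3·λ,   2·[BFR] = 3
So [RKF]:[BFR] = (3·λ) / (3). Setting this equal to 5/2:
  3·λ = 5/2·(3)  ⇒  λ = 5/2
Then r = λ/(1−λ) = (5/2)/(-3/2) = -5/3. Check: with r = -5/3, K = (-15/2, 3/2) and [RKF]:[BFR] = 5/2 as required.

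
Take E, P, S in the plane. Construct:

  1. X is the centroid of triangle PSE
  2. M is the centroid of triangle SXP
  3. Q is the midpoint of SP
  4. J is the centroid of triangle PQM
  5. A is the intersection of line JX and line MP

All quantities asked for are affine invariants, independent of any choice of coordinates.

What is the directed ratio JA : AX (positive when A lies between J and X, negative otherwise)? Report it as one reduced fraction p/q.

JA:AX = 1/6

Set E = (0, 0), P = (1, 0), S = (0, 1); any affine frame gives the same invariant.
1. X is the centroid of triangle PSE ⇒ X = (1/3, 1/3)
2. M is the centroid of triangle SXP ⇒ M = (4/9, 4/9)
3. Q is the midpoint of SP ⇒ Q = (1/2, 1/2)
4. J is the centroid of triangle PQM ⇒ J = (35/54, 17/54)
5. A is the intersection of line JX and line MP ⇒ A = (38/63, 20/63)
A = J + t·(X−J) with t = 1/7, so JA:AX = t:(1−t) = 1/7:6/7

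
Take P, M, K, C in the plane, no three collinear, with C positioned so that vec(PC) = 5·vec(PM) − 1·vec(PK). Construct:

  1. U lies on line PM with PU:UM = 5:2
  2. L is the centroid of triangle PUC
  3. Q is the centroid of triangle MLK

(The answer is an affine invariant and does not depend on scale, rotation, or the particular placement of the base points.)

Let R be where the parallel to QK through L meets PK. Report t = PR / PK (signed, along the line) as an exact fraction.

t = 73/61

Work in coordinates with P = (0, 0), M = (1, 0), K = (0, 1), C = (5, -1).
1. U lies on line PM with PU:UM = 5:2 ⇒ U = (5/7, 0)
2. L is the centroid of triangle PUC ⇒ L = (40/21, -1/3)
3. Q is the centroid of triangle MLK ⇒ Q = (61/63, 2/9)
through L parallel to QK: direction (-61/63, 7/9); meets PK at R = (0, 73/61)
R = P + t·(K−P) with t = 73/61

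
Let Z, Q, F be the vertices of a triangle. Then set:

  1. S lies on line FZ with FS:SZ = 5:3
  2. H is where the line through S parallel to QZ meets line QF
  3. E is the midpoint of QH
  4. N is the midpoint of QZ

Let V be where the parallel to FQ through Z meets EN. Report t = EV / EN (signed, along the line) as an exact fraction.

Work in coordinates with Z = (0, 0), Q = (1, 0), F = (0, 1).
1. S lies on line FZ with FS:SZ = 5:3 ⇒ S = (0, 3/8)
2. H is where the line through S parallel to QZ meets line QF ⇒ H = (5/8, 3/8)
3. E is the midpoint of QH ⇒ E = (13/16, 3/16)
4. N is the midpoint of QZ ⇒ N = (1/2, 0)
through Z parallel to FQ: direction (1, -1); meets EN at V = (3/16, -3/16)
V = E + t·(N−E) with t = 2

t = 2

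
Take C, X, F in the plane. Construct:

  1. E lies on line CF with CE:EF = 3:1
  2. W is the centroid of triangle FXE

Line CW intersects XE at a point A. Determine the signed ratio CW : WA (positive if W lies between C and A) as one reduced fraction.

Work in coordinates with C = (0, 0), X = (1, 0), F = (0, 1).
1. E lies on line CF with CE:EF = 3:1 ⇒ E = (0, 3/4)
2. W is the centroid of triangle FXE ⇒ W = (1/3, 7/12)
line CW meets XE at A = (3/10, 21/40)
W = C + t·(A−C) with t = 10/9, so CW:WA = 10/9:-1/9

CW:WA = -10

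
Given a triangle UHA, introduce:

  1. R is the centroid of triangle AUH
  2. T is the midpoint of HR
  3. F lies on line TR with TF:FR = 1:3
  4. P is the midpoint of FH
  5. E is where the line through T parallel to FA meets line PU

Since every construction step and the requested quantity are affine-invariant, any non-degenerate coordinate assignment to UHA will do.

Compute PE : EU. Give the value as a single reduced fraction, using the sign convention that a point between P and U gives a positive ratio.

Work in coordinates with U = (0, 0), H = (1, 0), A = (0, 1).
1. R is the centroid of triangle AUH ⇒ R = (1/3, 1/3)
2. T is the midpoint of HR ⇒ T = (2/3, 1/6)
3. F lies on line TR with TF:FR = 1:3 ⇒ F = (7/12, 5/24)
4. P is the midpoint of FH ⇒ P = (19/24, 5/48)
5. E is where the line through T parallel to FA meets line PU ⇒ E = (95/132, 25/264)
E = P + t·(U−P) with t = 1/11, so PE:EU = t:(1−t) = 1/11:10/11

PE:EU = 1/10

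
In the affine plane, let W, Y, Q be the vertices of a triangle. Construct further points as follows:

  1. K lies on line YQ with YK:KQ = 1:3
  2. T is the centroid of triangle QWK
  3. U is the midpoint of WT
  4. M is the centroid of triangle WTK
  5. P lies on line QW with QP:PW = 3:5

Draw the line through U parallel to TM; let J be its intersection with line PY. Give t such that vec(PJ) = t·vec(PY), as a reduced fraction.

t = -3/41

Assign W = (0, 0), Y = (1, 0), Q = (0, 1) — the answer is frame-independent, so this choice is without loss of generality.
1. K lies on line YQ with YK:KQ = 1:3 ⇒ K = (3/4, 1/4)
2. T is the centroid of triangle QWK ⇒ T = (1/4, 5/12)
3. U is the midpoint of WT ⇒ U = (1/8, 5/24)
4. M is the centroid of triangle WTK ⇒ M = (1/3, 2/9)
5. P lies on line QW with QP:PW = 3:5 ⇒ P = (0, 5/8)
through U parallel to TM: direction (1/12, -7/36); meets PY at J = (-3/41, 55/82)
J = P + t·(Y−P) with t = -3/41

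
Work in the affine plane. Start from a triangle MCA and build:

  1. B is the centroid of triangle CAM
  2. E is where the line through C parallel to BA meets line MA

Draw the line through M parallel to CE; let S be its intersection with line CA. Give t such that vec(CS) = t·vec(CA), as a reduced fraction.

t = 2

Choose coordinates M = (0, 0), C = (1, 0), A = (0, 1).
1. B is the centroid of triangle CAM ⇒ B = (1/3, 1/3)
2. E is where the line through C parallel to BA meets line MA ⇒ E = (0, 2)
through M parallel to CE: direction (-1, 2); meets CA at S = (-1, 2)
S = C + t·(A−C) with t = 2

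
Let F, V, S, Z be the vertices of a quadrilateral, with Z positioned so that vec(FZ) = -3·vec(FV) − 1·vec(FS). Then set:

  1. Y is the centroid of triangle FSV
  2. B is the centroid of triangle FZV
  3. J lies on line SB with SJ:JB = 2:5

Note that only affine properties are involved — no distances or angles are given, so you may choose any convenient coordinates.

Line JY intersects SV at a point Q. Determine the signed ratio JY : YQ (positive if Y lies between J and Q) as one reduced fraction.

JY:YQ = 5/7

Assign F = (0, 0), V = (1, 0), S = (0, 1), Z = (-3, -1) — the answer is frame-independent, so this choice is without loss of generality.
1. Y is the centroid of triangle FSV ⇒ Y = (1/3, 1/3)
2. B is the centroid of triangle FZV ⇒ B = (-2/3, -1/3)
3. J lies on line SB with SJ:JB = 2:5 ⇒ J = (-4/21, 13/21)
line JY meets SV at Q = (16/15, -1/15)
Y = J + t·(Q−J) with t = 5/12, so JY:YQ = 5/12:7/12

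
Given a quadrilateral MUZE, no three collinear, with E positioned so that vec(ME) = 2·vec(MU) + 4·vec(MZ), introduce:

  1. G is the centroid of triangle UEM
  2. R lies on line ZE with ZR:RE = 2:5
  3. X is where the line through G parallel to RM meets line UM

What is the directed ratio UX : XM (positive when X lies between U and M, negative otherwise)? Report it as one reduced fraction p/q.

Set M = (0, 0), U = (1, 0), Z = (0, 1), E = (2, 4); any affine frame gives the same invariant.
1. G is the centroid of triangle UEM ⇒ G = (1, 4/3)
2. R lies on line ZE with ZR:RE = 2:5 ⇒ R = (4/7, 13/7)
3. X is where the line through G parallel to RM meets line UM ⇒ X = (23/39, 0)
X = U + t·(M−U) with t = 16/39, so UX:XM = t:(1−t) = 16/39:23/39

UX:XM = 16/23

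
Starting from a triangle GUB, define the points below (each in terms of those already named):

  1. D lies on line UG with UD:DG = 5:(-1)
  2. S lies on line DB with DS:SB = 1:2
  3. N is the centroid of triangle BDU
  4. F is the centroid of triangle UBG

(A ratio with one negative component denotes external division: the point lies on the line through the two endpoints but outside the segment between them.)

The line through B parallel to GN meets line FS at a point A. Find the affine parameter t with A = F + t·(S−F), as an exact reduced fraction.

t = 5/3

Work in coordinates with G = (0, 0), U = (1, 0), B = (0, 1).
1. D lies on line UG with UD:DG = 5:(-1) ⇒ D = (-1/4, 0)
2. S lies on line DB with DS:SB = 1:2 ⇒ S = (-1/6, 1/3)
3. N is the centroid of triangle BDU ⇒ N = (1/4, 1/3)
4. F is the centroid of triangle UBG ⇒ F = (1/3, 1/3)
through B parallel to GN: direction (1/4, 1/3); meets FS at A = (-1/2, 1/3)
A = F + t·(S−F) with t = 5/3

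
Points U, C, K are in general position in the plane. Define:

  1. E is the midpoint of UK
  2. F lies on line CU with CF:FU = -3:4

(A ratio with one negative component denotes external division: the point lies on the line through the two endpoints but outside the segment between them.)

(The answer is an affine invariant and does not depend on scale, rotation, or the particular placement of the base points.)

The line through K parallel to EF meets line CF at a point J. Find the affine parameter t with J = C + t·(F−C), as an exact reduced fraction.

Work in coordinates with U = (0, 0), C = (1, 0), K = (0, 1).
1. E is the midpoint of UK ⇒ E = (0, 1/2)
2. F lies on line CU with CF:FU = -3:4 ⇒ F = (4, 0)
through K parallel to EF: direction (4, -1/2); meets CF at J = (8, 0)
J = C + t·(F−C) with t = 7/3

t = 7/3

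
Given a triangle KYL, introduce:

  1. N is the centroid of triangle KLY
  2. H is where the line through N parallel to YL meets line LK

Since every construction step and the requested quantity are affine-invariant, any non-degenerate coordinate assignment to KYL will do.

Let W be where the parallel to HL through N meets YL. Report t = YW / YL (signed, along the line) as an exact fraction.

Choose coordinates K = (0, 0), Y = (1, 0), L = (0, 1).
1. N is the centroid of triangle KLY ⇒ N = (1/3, 1/3)
2. H is where the line through N parallel to YL meets line LK ⇒ H = (0, 2/3)
through N parallel to HL: direction (0, 1/3); meets YL at W = (1/3, 2/3)
W = Y + t·(L−Y) with t = 2/3

t = 2/3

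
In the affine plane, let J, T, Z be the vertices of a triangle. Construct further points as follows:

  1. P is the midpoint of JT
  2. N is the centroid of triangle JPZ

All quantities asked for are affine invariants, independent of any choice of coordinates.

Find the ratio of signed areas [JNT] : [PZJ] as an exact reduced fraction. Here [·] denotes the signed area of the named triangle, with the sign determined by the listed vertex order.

[JNT]:[PZJ] = -2/3

Assign J = (0, 0), T = (1, 0), Z = (0, 1) — the answer is frame-independent, so this choice is without loss of generality.
1. P is the midpoint of JT ⇒ P = (1/2, 0)
2. N is the centroid of triangle JPZ ⇒ N = (1/6, 1/3)
2·[JNT] = -1/3, 2·[PZJ] = 1/2
[JNT]:[PZJ] = -1/3:1/2 = -2/3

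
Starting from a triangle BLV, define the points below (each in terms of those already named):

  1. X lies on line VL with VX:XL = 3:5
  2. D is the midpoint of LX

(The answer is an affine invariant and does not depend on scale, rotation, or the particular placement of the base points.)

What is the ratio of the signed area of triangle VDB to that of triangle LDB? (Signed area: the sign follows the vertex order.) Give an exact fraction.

[VDB]:[LDB] = -11/5

Choose coordinates B = (0, 0), L = (1, 0), V = (0, 1).
1. X lies on line VL with VX:XL = 3:5 ⇒ X = (3/8, 5/8)
2. D is the midpoint of LX ⇒ D = (11/16, 5/16)
2·[VDB] = -11/16, 2·[LDB] = 5/16
[VDB]:[LDB] = -11/16:5/16 = -11/5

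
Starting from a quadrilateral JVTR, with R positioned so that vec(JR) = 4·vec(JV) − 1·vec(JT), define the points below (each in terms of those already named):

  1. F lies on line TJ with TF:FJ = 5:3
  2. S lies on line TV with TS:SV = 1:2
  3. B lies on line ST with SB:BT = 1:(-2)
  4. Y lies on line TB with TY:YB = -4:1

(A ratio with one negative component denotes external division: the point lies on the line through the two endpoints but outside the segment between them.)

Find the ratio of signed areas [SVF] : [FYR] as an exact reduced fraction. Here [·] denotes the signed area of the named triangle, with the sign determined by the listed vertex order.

[SVF]:[FYR] = 5/2

Set J = (0, 0), V = (1, 0), T = (0, 1), R = (4, -1); any affine frame gives the same invariant.
1. F lies on line TJ with TF:FJ = 5:3 ⇒ F = (0, 3/8)
2. S lies on line TV with TS:SV = 1:2 ⇒ S = (1/3, 2/3)
3. B lies on line ST with SB:BT = 1:(-2) ⇒ B = (2/3, 1/3)
4. Y lies on line TB with TY:YB = -4:1 ⇒ Y = (8/9, 1/9)
2·[SVF] = -5/12, 2·[FYR] = -1/6
[SVF]:[FYR] = -5/12:-1/6 = 5/2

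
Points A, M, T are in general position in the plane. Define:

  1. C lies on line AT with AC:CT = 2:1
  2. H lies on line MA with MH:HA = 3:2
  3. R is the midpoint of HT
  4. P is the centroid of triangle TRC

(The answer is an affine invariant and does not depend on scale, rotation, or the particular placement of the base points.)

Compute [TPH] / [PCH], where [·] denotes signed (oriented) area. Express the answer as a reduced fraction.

[TPH]:[PCH] = 2/3

Set A = (0, 0), M = (1, 0), T = (0, 1); any affine frame gives the same invariant.
1. C lies on line AT with AC:CT = 2:1 ⇒ C = (0, 2/3)
2. H lies on line MA with MH:HA = 3:2 ⇒ H = (2/5, 0)
3. R is the midpoint of HT ⇒ R = (1/5, 1/2)
4. P is the centroid of triangle TRC ⇒ P = (1/15, 13/18)
2·[TPH] = 2/45, 2·[PCH] = 1/15
[TPH]:[PCH] = 2/45:1/15 = 2/3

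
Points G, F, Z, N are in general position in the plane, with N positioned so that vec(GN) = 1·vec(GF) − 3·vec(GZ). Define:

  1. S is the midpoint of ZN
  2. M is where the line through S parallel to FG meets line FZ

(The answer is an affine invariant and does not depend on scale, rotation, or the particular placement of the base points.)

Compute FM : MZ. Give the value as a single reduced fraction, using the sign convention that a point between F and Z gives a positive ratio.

FM:MZ = -1/2

Work in coordinates with G = (0, 0), F = (1, 0), Z = (0, 1), N = (1, -3).
1. S is the midpoint of ZN ⇒ S = (1/2, -1)
2. M is where the line through S parallel to FG meets line FZ ⇒ M = (2, -1)
M = F + t·(Z−F) with t = -1, so FM:MZ = t:(1−t) = -1:2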